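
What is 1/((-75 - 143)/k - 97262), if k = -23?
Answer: -23/2236808 ≈ -1.0283e-5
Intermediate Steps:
1/((-75 - 143)/k - 97262) = 1/((-75 - 143)/(-23) - 97262) = 1/(-218*(-1/23) - 97262) = 1/(218/23 - 97262) = 1/(-2236808/23) = -23/2236808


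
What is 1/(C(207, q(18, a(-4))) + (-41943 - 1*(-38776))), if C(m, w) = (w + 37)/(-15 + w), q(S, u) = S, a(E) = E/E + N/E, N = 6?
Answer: -3/9446 ≈ -0.00031759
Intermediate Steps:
a(E) = 1 + 6/E (a(E) = E/E + 6/E = 1 + 6/E)
C(m, w) = (37 + w)/(-15 + w)
1/(C(207, q(18, a(-4))) + (-41943 - 1*(-38776))) = 1/((37 + 18)/(-15 + 18) + (-41943 - 1*(-38776))) = 1/(55/3 + (-41943 + 38776)) = 1/((⅓)*55 - 3167) = 1/(55/3 - 3167) = 1/(-9446/3) = -3/9446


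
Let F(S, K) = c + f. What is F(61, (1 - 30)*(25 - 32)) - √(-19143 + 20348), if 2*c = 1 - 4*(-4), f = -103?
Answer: -189/2 - √1205 ≈ -129.21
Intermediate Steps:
c = 17/2 (c = (1 - 4*(-4))/2 = (1 + 16)/2 = (½)*17 = 17/2 ≈ 8.5000)
F(S, K) = -189/2 (F(S, K) = 17/2 - 103 = -189/2)
F(61, (1 - 30)*(25 - 32)) - √(-19143 + 20348) = -189/2 - √(-19143 + 20348) = -189/2 - √1205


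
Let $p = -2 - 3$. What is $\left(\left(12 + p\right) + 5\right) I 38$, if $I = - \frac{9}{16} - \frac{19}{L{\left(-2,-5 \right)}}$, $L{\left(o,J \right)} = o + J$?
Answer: $\frac{13737}{14} \approx 981.21$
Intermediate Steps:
$p = -5$ ($p = -2 - 3 = -5$)
$L{\left(o,J \right)} = J + o$
$I = \frac{241}{112}$ ($I = - \frac{9}{16} - \frac{19}{-5 - 2} = \left(-9\right) \frac{1}{16} - \frac{19}{-7} = - \frac{9}{16} - - \frac{19}{7} = - \frac{9}{16} + \frac{19}{7} = \frac{241}{112} \approx 2.1518$)
$\left(\left(12 + p\right) + 5\right) I 38 = \left(\left(12 - 5\right) + 5\right) \frac{241}{112} \cdot 38 = \left(7 + 5\right) \frac{241}{112} \cdot 38 = 12 \cdot \frac{241}{112} \cdot 38 = \frac{723}{28} \cdot 38 = \frac{13737}{14}$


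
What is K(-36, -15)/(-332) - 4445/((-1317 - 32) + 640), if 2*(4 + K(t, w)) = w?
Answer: 2967787/470776 ≈ 6.3040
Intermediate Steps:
K(t, w) = -4 + w/2
K(-36, -15)/(-332) - 4445/((-1317 - 32) + 640) = (-4 + (½)*(-15))/(-332) - 4445/((-1317 - 32) + 640) = (-4 - 15/2)*(-1/332) - 4445/(-1349 + 640) = -23/2*(-1/332) - 4445/(-709) = 23/664 - 4445*(-1/709) = 23/664 + 4445/709 = 2967787/470776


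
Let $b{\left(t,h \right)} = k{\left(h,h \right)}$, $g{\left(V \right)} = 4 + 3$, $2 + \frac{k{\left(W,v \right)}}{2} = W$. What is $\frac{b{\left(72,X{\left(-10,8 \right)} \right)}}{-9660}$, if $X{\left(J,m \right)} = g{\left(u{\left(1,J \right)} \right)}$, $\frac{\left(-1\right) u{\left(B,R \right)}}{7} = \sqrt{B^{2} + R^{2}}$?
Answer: $- \frac{1}{966} \approx -0.0010352$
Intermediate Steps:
$k{\left(W,v \right)} = -4 + 2 W$
$u{\left(B,R \right)} = - 7 \sqrt{B^{2} + R^{2}}$
$g{\left(V \right)} = 7$
$X{\left(J,m \right)} = 7$
$b{\left(t,h \right)} = -4 + 2 h$
$\frac{b{\left(72,X{\left(-10,8 \right)} \right)}}{-9660} = \frac{-4 + 2 \cdot 7}{-9660} = \left(-4 + 14\right) \left(- \frac{1}{9660}\right) = 10 \left(- \frac{1}{9660}\right) = - \frac{1}{966}$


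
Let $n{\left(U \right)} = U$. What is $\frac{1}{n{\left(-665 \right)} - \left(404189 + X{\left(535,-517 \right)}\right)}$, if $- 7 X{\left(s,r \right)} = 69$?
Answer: $- \frac{7}{2833909} \approx -2.4701 \cdot 10^{-6}$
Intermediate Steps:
$X{\left(s,r \right)} = - \frac{69}{7}$ ($X{\left(s,r \right)} = \left(- \frac{1}{7}\right) 69 = - \frac{69}{7}$)
$\frac{1}{n{\left(-665 \right)} - \left(404189 + X{\left(535,-517 \right)}\right)} = \frac{1}{-665 - \frac{2829254}{7}} = \frac{1}{- \frac{2833909}{7}} = - \frac{7}{2833909}$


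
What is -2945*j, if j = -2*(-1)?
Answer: -5890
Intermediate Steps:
j = 2 (j = -1*(-2) = 2)
-2945*j = -2945*2 = -5890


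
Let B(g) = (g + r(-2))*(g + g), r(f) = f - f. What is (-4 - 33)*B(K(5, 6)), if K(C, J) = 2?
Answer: -296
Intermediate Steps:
r(f) = 0
B(g) = 2*g² (B(g) = (g + 0)*(g + g) = g*(2*g) = 2*g²)
(-4 - 33)*B(K(5, 6)) = (-4 - 33)*(2*2²) = -74*4 = -37*8 = -296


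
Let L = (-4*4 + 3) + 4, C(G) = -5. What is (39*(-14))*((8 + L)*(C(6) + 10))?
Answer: 2730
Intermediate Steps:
L = -9 (L = (-16 + 3) + 4 = -13 + 4 = -9)
(39*(-14))*((8 + L)*(C(6) + 10)) = (39*(-14))*((8 - 9)*(-5 + 10)) = -(-546)*5 = -546*(-5) = 2730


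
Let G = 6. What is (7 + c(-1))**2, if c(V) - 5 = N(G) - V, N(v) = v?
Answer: 361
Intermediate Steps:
c(V) = 11 - V (c(V) = 5 + (6 - V) = 11 - V)
(7 + c(-1))**2 = (7 + (11 - 1*(-1)))**2 = (7 + (11 + 1))**2 = (7 + 12)**2 = 19**2 = 361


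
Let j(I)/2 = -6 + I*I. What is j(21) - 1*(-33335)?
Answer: 34205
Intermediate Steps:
j(I) = -12 + 2*I² (j(I) = 2*(-6 + I*I) = 2*(-6 + I²) = -12 + 2*I²)
j(21) - 1*(-33335) = (-12 + 2*21²) - 1*(-33335) = (-12 + 2*441) + 33335 = (-12 + 882) + 33335 = 870 + 33335 = 34205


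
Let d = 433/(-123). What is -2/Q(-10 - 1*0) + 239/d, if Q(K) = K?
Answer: -146552/2165 ≈ -67.691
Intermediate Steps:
d = -433/123 (d = 433*(-1/123) = -433/123 ≈ -3.5203)
-2/Q(-10 - 1*0) + 239/d = -2/(-10 - 1*0) + 239/(-433/123) = -2/(-10 + 0) + 239*(-123/433) = -2/(-10) - 29397/433 = -2*(-⅒) - 29397/433 = ⅕ - 29397/433 = -146552/2165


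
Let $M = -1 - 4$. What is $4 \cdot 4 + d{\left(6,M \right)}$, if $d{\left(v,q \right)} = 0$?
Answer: $16$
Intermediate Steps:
$M = -5$ ($M = -1 - 4 = -5$)
$4 \cdot 4 + d{\left(6,M \right)} = 4 \cdot 4 + 0 = 16 + 0 = 16$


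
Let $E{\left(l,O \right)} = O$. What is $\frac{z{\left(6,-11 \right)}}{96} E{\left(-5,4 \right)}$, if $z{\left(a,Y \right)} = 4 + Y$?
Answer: $- \frac{7}{24} \approx -0.29167$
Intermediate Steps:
$\frac{z{\left(6,-11 \right)}}{96} E{\left(-5,4 \right)} = \frac{4 - 11}{96} \cdot 4 = \left(-7\right) \frac{1}{96} \cdot 4 = \left(- \frac{7}{96}\right) 4 = - \frac{7}{24}$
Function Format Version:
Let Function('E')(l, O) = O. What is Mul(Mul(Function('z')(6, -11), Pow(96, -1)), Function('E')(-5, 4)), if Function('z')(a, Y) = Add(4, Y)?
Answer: Rational(-7, 24) ≈ -0.29167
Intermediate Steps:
Mul(Mul(Function('z')(6, -11), Pow(96, -1)), Function('E')(-5, 4)) = Mul(Mul(Add(4, -11), Pow(96, -1)), 4) = Mul(Mul(-7, Rational(1, 96)), 4) = Mul(Rational(-7, 96), 4) = Rational(-7, 24)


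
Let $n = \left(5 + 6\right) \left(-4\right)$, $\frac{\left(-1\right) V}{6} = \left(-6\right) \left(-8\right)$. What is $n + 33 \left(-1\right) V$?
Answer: $9460$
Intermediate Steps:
$V = -288$ ($V = - 6 \left(\left(-6\right) \left(-8\right)\right) = \left(-6\right) 48 = -288$)
$n = -44$ ($n = 11 \left(-4\right) = -44$)
$n + 33 \left(-1\right) V = -44 + 33 \left(-1\right) \left(-288\right) = -44 - -9504 = -44 + 9504 = 9460$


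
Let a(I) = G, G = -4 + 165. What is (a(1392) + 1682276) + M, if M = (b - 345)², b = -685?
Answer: 2743337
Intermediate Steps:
G = 161
a(I) = 161
M = 1060900 (M = (-685 - 345)² = (-1030)² = 1060900)
(a(1392) + 1682276) + M = (161 + 1682276) + 1060900 = 1682437 + 1060900 = 2743337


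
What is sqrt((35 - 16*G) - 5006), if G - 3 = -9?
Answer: 5*I*sqrt(195) ≈ 69.821*I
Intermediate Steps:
G = -6 (G = 3 - 9 = -6)
sqrt((35 - 16*G) - 5006) = sqrt((35 - 16*(-6)) - 5006) = sqrt((35 + 96) - 5006) = sqrt(131 - 5006) = sqrt(-4875) = 5*I*sqrt(195)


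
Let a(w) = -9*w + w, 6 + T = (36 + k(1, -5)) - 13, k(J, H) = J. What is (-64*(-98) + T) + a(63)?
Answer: 5786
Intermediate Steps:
T = 18 (T = -6 + ((36 + 1) - 13) = -6 + (37 - 13) = -6 + 24 = 18)
a(w) = -8*w
(-64*(-98) + T) + a(63) = (-64*(-98) + 18) - 8*63 = (6272 + 18) - 504 = 6290 - 504 = 5786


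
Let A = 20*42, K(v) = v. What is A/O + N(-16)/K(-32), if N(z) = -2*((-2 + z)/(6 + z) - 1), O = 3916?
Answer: 5179/19580 ≈ 0.26450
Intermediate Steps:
A = 840
N(z) = 2 - 2*(-2 + z)/(6 + z) (N(z) = -2*((-2 + z)/(6 + z) - 1) = -2*(-1 + (-2 + z)/(6 + z)) = 2 - 2*(-2 + z)/(6 + z))
A/O + N(-16)/K(-32) = 840/3916 + (16/(6 - 16))/(-32) = 840*(1/3916) + (16/(-10))*(-1/32) = 210/979 + (16*(-⅒))*(-1/32) = 210/979 - 8/5*(-1/32) = 210/979 + 1/20 = 5179/19580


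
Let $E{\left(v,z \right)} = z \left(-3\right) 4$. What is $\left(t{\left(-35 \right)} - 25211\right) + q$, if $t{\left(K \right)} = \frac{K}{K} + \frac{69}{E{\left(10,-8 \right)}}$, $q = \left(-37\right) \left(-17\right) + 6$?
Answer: $- \frac{786377}{32} \approx -24574.0$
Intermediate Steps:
$E{\left(v,z \right)} = - 12 z$ ($E{\left(v,z \right)} = - 3 z 4 = - 12 z$)
$q = 635$ ($q = 629 + 6 = 635$)
$t{\left(K \right)} = \frac{55}{32}$ ($t{\left(K \right)} = \frac{K}{K} + \frac{69}{\left(-12\right) \left(-8\right)} = 1 + \frac{69}{96} = 1 + 69 \cdot \frac{1}{96} = 1 + \frac{23}{32} = \frac{55}{32}$)
$\left(t{\left(-35 \right)} - 25211\right) + q = \left(\frac{55}{32} - 25211\right) + 635 = - \frac{806697}{32} + 635 = - \frac{786377}{32}$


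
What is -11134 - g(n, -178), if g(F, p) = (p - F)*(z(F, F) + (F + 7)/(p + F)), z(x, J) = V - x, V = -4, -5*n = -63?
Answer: -296077293/20675 ≈ -14321.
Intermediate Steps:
n = 63/5 (n = -⅕*(-63) = 63/5 ≈ 12.600)
z(x, J) = -4 - x
g(F, p) = (p - F)*(-4 - F + (7 + F)/(F + p)) (g(F, p) = (p - F)*((-4 - F) + (F + 7)/(p + F)) = (p - F)*((-4 - F) + (7 + F)/(F + p)) = (p - F)*(-4 - F + (7 + F)/(F + p)))
-11134 - g(n, -178) = -11134 - (-(63/5)² - 7*63/5 + 7*(-178) + (63/5)*(-178) + (63/5)²*(4 + 63/5) - 1*(-178)²*(4 + 63/5))/(63/5 - 178) = -11134 - (-1*3969/25 - 441/5 - 1246 - 11214/5 + (3969/25)*(83/5) - 1*31684*83/5)/(-827/5) = -11134 - (-5)*(-3969/25 - 441/5 - 1246 - 11214/5 + 329427/125 - 2629772/5)/827 = -11134 - (-5)*(-65881843)/(827*125) = -11134 - 1*65881843/20675 = -11134 - 65881843/20675 = -296077293/20675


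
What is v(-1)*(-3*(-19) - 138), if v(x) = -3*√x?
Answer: 243*I ≈ 243.0*I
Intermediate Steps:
v(-1)*(-3*(-19) - 138) = (-3*I)*(-3*(-19) - 138) = (-3*I)*(57 - 138) = -3*I*(-81) = 243*I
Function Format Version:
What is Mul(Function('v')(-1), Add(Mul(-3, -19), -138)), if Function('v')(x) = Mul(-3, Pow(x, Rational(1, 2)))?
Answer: Mul(243, I) ≈ Mul(243.00, I)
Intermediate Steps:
Mul(Function('v')(-1), Add(Mul(-3, -19), -138)) = Mul(Mul(-3, Pow(-1, Rational(1, 2))), Add(Mul(-3, -19), -138)) = Mul(Mul(-3, I), Add(57, -138)) = Mul(Mul(-3, I), -81) = Mul(243, I)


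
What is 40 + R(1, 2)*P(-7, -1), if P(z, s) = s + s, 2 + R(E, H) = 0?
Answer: 44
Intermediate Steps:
R(E, H) = -2 (R(E, H) = -2 + 0 = -2)
P(z, s) = 2*s
40 + R(1, 2)*P(-7, -1) = 40 - 4*(-1) = 40 - 2*(-2) = 40 + 4 = 44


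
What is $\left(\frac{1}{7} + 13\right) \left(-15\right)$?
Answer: $- \frac{1380}{7} \approx -197.14$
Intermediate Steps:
$\left(\frac{1}{7} + 13\right) \left(-15\right) = \frac{92}{7} \left(-15\right) = - \frac{1380}{7}$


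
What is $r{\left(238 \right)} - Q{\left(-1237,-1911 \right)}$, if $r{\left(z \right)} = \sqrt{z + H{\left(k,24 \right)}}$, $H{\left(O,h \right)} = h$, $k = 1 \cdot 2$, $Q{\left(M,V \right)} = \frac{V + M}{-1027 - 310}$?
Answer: $- \frac{3148}{1337} + \sqrt{262} \approx 13.832$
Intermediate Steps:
$Q{\left(M,V \right)} = - \frac{M}{1337} - \frac{V}{1337}$ ($Q{\left(M,V \right)} = \frac{M + V}{-1337} = \left(M + V\right) \left(- \frac{1}{1337}\right) = - \frac{M}{1337} - \frac{V}{1337}$)
$k = 2$
$r{\left(z \right)} = \sqrt{24 + z}$ ($r{\left(z \right)} = \sqrt{z + 24} = \sqrt{24 + z}$)
$r{\left(238 \right)} - Q{\left(-1237,-1911 \right)} = \sqrt{24 + 238} - \left(\left(- \frac{1}{1337}\right) \left(-1237\right) - - \frac{273}{191}\right) = \sqrt{262} - \left(\frac{1237}{1337} + \frac{273}{191}\right) = \sqrt{262} - \frac{3148}{1337} = - \frac{3148}{1337} + \sqrt{262}$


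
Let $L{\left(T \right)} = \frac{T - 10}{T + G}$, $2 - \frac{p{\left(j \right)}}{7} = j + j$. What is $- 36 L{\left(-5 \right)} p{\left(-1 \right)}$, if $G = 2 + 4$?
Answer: $15120$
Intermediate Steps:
$p{\left(j \right)} = 14 - 14 j$ ($p{\left(j \right)} = 14 - 7 \left(j + j\right) = 14 - 7 \cdot 2 j = 14 - 14 j$)
$G = 6$
$L{\left(T \right)} = \frac{-10 + T}{6 + T}$ ($L{\left(T \right)} = \frac{T - 10}{T + 6} = \frac{-10 + T}{6 + T}$)
$- 36 L{\left(-5 \right)} p{\left(-1 \right)} = - 36 \frac{-10 - 5}{6 - 5} \left(14 - -14\right) = - 36 \cdot 1^{-1} \left(-15\right) \left(14 + 14\right) = - 36 \cdot 1 \left(-15\right) 28 = \left(-36\right) \left(-15\right) 28 = 540 \cdot 28 = 15120$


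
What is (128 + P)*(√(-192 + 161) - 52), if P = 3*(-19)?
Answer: -3692 + 71*I*√31 ≈ -3692.0 + 395.31*I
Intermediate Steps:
P = -57
(128 + P)*(√(-192 + 161) - 52) = (128 - 57)*(√(-192 + 161) - 52) = 71*(√(-31) - 52) = 71*(I*√31 - 52) = 71*(-52 + I*√31) = -3692 + 71*I*√31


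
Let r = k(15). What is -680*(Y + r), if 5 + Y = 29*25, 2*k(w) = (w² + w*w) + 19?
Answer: -649060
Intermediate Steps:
k(w) = 19/2 + w² (k(w) = ((w² + w*w) + 19)/2 = ((w² + w²) + 19)/2 = (2*w² + 19)/2 = (19 + 2*w²)/2 = 19/2 + w²)
Y = 720 (Y = -5 + 29*25 = -5 + 725 = 720)
r = 469/2 (r = 19/2 + 15² = 19/2 + 225 = 469/2 ≈ 234.50)
-680*(Y + r) = -680*(720 + 469/2) = -680*1909/2 = -649060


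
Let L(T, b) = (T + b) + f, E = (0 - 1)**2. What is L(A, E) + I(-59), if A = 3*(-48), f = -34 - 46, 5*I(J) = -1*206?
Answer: -1321/5 ≈ -264.20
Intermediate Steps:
I(J) = -206/5 (I(J) = (-1*206)/5 = (1/5)*(-206) = -206/5)
E = 1 (E = (-1)**2 = 1)
f = -80
A = -144
L(T, b) = -80 + T + b (L(T, b) = (T + b) - 80 = -80 + T + b)
L(A, E) + I(-59) = (-80 - 144 + 1) - 206/5 = -223 - 206/5 = -1321/5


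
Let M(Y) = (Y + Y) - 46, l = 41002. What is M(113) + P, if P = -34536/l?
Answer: 3672912/20501 ≈ 179.16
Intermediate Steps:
M(Y) = -46 + 2*Y (M(Y) = 2*Y - 46 = -46 + 2*Y)
P = -17268/20501 (P = -34536/41002 = -34536*1/41002 = -17268/20501 ≈ -0.84230)
M(113) + P = (-46 + 2*113) - 17268/20501 = (-46 + 226) - 17268/20501 = 180 - 17268/20501 = 3672912/20501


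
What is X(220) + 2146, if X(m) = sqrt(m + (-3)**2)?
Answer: 2146 + sqrt(229) ≈ 2161.1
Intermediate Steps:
X(m) = sqrt(9 + m) (X(m) = sqrt(m + 9) = sqrt(9 + m))
X(220) + 2146 = sqrt(9 + 220) + 2146 = sqrt(229) + 2146 = 2146 + sqrt(229)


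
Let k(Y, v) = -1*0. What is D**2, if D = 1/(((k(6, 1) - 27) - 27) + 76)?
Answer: 1/484 ≈ 0.0020661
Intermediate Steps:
k(Y, v) = 0
D = 1/22 (D = 1/(((0 - 27) - 27) + 76) = 1/((-27 - 27) + 76) = 1/(-54 + 76) = 1/22 ≈ 0.045455)
D**2 = (1/22)**2 = 1/484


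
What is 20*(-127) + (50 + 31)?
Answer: -2459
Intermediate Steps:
20*(-127) + (50 + 31) = -2540 + 81 = -2459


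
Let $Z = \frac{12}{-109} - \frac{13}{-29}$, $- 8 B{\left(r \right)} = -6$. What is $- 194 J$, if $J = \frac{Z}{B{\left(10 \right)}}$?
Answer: $- \frac{829544}{9483} \approx -87.477$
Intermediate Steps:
$B{\left(r \right)} = \frac{3}{4}$ ($B{\left(r \right)} = \left(- \frac{1}{8}\right) \left(-6\right) = \frac{3}{4}$)
$Z = \frac{1069}{3161}$ ($Z = 12 \left(- \frac{1}{109}\right) - - \frac{13}{29} = - \frac{12}{109} + \frac{13}{29} = \frac{1069}{3161} \approx 0.33818$)
$J = \frac{4276}{9483}$ ($J = \frac{1069}{3161 \cdot \frac{3}{4}} = \frac{1069}{3161} \cdot \frac{4}{3} = \frac{4276}{9483} \approx 0.45091$)
$- 194 J = \left(-194\right) \frac{4276}{9483} = - \frac{829544}{9483}$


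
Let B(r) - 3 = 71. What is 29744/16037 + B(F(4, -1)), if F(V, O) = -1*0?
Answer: 1216482/16037 ≈ 75.855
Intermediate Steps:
F(V, O) = 0
B(r) = 74 (B(r) = 3 + 71 = 74)
29744/16037 + B(F(4, -1)) = 29744/16037 + 74 = 1216482/16037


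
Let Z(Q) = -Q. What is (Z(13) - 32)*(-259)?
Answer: 11655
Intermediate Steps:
(Z(13) - 32)*(-259) = (-1*13 - 32)*(-259) = (-13 - 32)*(-259) = -45*(-259) = 11655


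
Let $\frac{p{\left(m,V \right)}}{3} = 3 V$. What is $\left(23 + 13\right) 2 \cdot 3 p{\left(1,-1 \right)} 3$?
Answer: $-5832$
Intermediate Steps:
$p{\left(m,V \right)} = 9 V$ ($p{\left(m,V \right)} = 3 \cdot 3 V = 9 V$)
$\left(23 + 13\right) 2 \cdot 3 p{\left(1,-1 \right)} 3 = \left(23 + 13\right) 2 \cdot 3 \cdot 9 \left(-1\right) 3 = 36 \cdot 2 \cdot 3 \left(-9\right) 3 = 72 \left(\left(-27\right) 3\right) = 72 \left(-81\right) = -5832$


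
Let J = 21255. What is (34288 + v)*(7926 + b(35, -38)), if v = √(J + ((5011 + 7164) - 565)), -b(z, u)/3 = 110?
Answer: 260451648 + 7596*√32865 ≈ 2.6183e+8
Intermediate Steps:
b(z, u) = -330 (b(z, u) = -3*110 = -330)
v = √32865 (v = √(21255 + ((5011 + 7164) - 565)) = √(21255 + (12175 - 565)) = √(21255 + 11610) = √32865 ≈ 181.29)
(34288 + v)*(7926 + b(35, -38)) = (34288 + √32865)*(7926 - 330) = (34288 + √32865)*7596 = 260451648 + 7596*√32865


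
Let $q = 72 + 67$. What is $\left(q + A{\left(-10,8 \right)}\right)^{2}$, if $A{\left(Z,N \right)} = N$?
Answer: $21609$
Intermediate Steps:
$q = 139$
$\left(q + A{\left(-10,8 \right)}\right)^{2} = \left(139 + 8\right)^{2} = 147^{2} = 21609$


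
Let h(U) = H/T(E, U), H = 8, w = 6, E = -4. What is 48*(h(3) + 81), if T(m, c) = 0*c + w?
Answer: 3952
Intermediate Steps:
T(m, c) = 6 (T(m, c) = 0*c + 6 = 0 + 6 = 6)
h(U) = 4/3 (h(U) = 8/6 = 8*(⅙) = 4/3)
48*(h(3) + 81) = 48*(4/3 + 81) = 48*(247/3) = 3952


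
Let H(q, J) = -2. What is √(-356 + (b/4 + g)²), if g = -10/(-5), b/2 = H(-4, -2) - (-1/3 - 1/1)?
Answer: 17*I*√11/3 ≈ 18.794*I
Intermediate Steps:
b = -4/3 (b = 2*(-2 - (-1/3 - 1/1)) = 2*(-2 - (-1*⅓ - 1*1)) = 2*(-2 - (-⅓ - 1)) = 2*(-2 - 1*(-4/3)) = 2*(-2 + 4/3) = 2*(-⅔) = -4/3 ≈ -1.3333)
g = 2 (g = -10*(-⅕) = 2)
√(-356 + (b/4 + g)²) = √(-356 + (-4/3/4 + 2)²) = √(-356 + (-4/3*¼ + 2)²) = √(-356 + (-⅓ + 2)²) = √(-356 + (5/3)²) = √(-356 + 25/9) = √(-3179/9) = 17*I*√11/3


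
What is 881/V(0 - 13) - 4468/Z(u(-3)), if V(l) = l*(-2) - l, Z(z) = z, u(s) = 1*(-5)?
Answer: 178657/195 ≈ 916.19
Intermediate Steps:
u(s) = -5
V(l) = -3*l (V(l) = -2*l - l = -3*l)
881/V(0 - 13) - 4468/Z(u(-3)) = 881/((-3*(0 - 13))) - 4468/(-5) = 881/((-3*(-13))) - 4468*(-⅕) = 881/39 + 4468/5 = 178657/195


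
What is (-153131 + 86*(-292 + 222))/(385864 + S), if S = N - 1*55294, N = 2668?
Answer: -159151/333238 ≈ -0.47759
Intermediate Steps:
S = -52626 (S = 2668 - 1*55294 = 2668 - 55294 = -52626)
(-153131 + 86*(-292 + 222))/(385864 + S) = (-153131 + 86*(-292 + 222))/(385864 - 52626) = (-153131 + 86*(-70))/333238 = (-153131 - 6020)*(1/333238) = -159151*1/333238 = -159151/333238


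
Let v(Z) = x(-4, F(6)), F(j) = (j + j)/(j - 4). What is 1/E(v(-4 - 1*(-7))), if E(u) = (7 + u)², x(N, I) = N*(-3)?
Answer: 1/361 ≈ 0.0027701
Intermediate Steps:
F(j) = 2*j/(-4 + j) (F(j) = (2*j)/(-4 + j) = 2*j/(-4 + j))
x(N, I) = -3*N
v(Z) = 12 (v(Z) = -3*(-4) = 12)
1/E(v(-4 - 1*(-7))) = 1/((7 + 12)²) = 1/(19²) = 1/361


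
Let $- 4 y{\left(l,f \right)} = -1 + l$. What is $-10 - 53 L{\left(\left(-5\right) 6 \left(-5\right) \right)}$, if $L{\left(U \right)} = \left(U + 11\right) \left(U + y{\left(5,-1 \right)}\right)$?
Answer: $-1271427$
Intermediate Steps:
$y{\left(l,f \right)} = \frac{1}{4} - \frac{l}{4}$ ($y{\left(l,f \right)} = - \frac{-1 + l}{4} = \frac{1}{4} - \frac{l}{4}$)
$L{\left(U \right)} = \left(-1 + U\right) \left(11 + U\right)$ ($L{\left(U \right)} = \left(U + 11\right) \left(U + \left(\frac{1}{4} - \frac{5}{4}\right)\right) = \left(11 + U\right) \left(U + \left(\frac{1}{4} - \frac{5}{4}\right)\right) = \left(11 + U\right) \left(U - 1\right) = \left(11 + U\right) \left(-1 + U\right) = \left(-1 + U\right) \left(11 + U\right)$)
$-10 - 53 L{\left(\left(-5\right) 6 \left(-5\right) \right)} = -10 - 53 \left(-11 + \left(\left(-5\right) 6 \left(-5\right)\right)^{2} + 10 \left(-5\right) 6 \left(-5\right)\right) = -10 - 53 \left(-11 + \left(\left(-30\right) \left(-5\right)\right)^{2} + 10 \left(\left(-30\right) \left(-5\right)\right)\right) = -10 - 53 \left(-11 + 150^{2} + 10 \cdot 150\right) = -10 - 53 \left(-11 + 22500 + 1500\right) = -10 - 1271417 = -1271427$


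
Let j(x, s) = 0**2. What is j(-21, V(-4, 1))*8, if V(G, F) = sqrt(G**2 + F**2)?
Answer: 0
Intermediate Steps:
V(G, F) = sqrt(F**2 + G**2)
j(x, s) = 0
j(-21, V(-4, 1))*8 = 0*8 = 0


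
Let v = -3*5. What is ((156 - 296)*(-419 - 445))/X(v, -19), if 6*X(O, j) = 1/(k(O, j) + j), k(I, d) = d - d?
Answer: -13789440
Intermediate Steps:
v = -15
k(I, d) = 0
X(O, j) = 1/(6*j) (X(O, j) = 1/(6*(0 + j)) = 1/(6*j))
((156 - 296)*(-419 - 445))/X(v, -19) = ((156 - 296)*(-419 - 445))/(((⅙)/(-19))) = (-140*(-864))/(((⅙)*(-1/19))) = 120960/(-1/114) = 120960*(-114) = -13789440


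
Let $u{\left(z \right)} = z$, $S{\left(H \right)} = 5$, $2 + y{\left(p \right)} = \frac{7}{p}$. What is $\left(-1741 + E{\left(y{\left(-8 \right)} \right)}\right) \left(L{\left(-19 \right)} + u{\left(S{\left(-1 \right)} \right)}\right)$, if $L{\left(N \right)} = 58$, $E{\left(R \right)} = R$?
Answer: $- \frac{878913}{8} \approx -1.0986 \cdot 10^{5}$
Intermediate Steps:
$y{\left(p \right)} = -2 + \frac{7}{p}$
$\left(-1741 + E{\left(y{\left(-8 \right)} \right)}\right) \left(L{\left(-19 \right)} + u{\left(S{\left(-1 \right)} \right)}\right) = \left(-1741 - \left(2 - \frac{7}{-8}\right)\right) \left(58 + 5\right) = \left(-1741 + \left(-2 + 7 \left(- \frac{1}{8}\right)\right)\right) 63 = \left(-1741 - \frac{23}{8}\right) 63 = \left(- \frac{13951}{8}\right) 63 = - \frac{878913}{8}$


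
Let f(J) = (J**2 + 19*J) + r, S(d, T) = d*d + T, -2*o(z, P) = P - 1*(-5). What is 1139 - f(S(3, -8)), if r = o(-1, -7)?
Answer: 1118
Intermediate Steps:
o(z, P) = -5/2 - P/2 (o(z, P) = -(P - 1*(-5))/2 = -(P + 5)/2 = -(5 + P)/2 = -5/2 - P/2)
r = 1 (r = -5/2 - 1/2*(-7) = -5/2 + 7/2 = 1)
S(d, T) = T + d**2 (S(d, T) = d**2 + T = T + d**2)
f(J) = 1 + J**2 + 19*J (f(J) = (J**2 + 19*J) + 1 = 1 + J**2 + 19*J)
1139 - f(S(3, -8)) = 1139 - (1 + (-8 + 3**2)**2 + 19*(-8 + 3**2)) = 1139 - (1 + (-8 + 9)**2 + 19*(-8 + 9)) = 1139 - (1 + 1**2 + 19*1) = 1139 - (1 + 1 + 19) = 1139 - 1*21 = 1139 - 21 = 1118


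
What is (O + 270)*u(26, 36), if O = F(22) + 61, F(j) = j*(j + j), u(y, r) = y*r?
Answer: 1215864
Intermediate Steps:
u(y, r) = r*y
F(j) = 2*j² (F(j) = j*(2*j) = 2*j²)
O = 1029 (O = 2*22² + 61 = 2*484 + 61 = 968 + 61 = 1029)
(O + 270)*u(26, 36) = (1029 + 270)*(36*26) = 1299*936 = 1215864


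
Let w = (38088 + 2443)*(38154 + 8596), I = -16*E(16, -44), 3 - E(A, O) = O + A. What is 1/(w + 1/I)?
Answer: 496/939832827999 ≈ 5.2775e-10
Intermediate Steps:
E(A, O) = 3 - A - O (E(A, O) = 3 - (O + A) = 3 - (A + O) = 3 + (-A - O) = 3 - A - O)
I = -496 (I = -16*(3 - 1*16 - 1*(-44)) = -16*(3 - 16 + 44) = -16*31 = -496)
w = 1894824250 (w = 40531*46750 = 1894824250)
1/(w + 1/I) = 1/(1894824250 + 1/(-496)) = 1/(1894824250 - 1/496) = 1/(939832827999/496) = 496/939832827999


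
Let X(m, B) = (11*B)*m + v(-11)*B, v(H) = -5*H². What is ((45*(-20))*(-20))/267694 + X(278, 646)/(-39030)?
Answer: -105873886193/2612024205 ≈ -40.533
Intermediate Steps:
X(m, B) = -605*B + 11*B*m (X(m, B) = (11*B)*m + (-5*(-11)²)*B = 11*B*m + (-5*121)*B = 11*B*m - 605*B = -605*B + 11*B*m)
((45*(-20))*(-20))/267694 + X(278, 646)/(-39030) = ((45*(-20))*(-20))/267694 + (11*646*(-55 + 278))/(-39030) = -900*(-20)*(1/267694) + (11*646*223)*(-1/39030) = 18000*(1/267694) + 1584638*(-1/39030) = 9000/133847 - 792319/19515 = -105873886193/2612024205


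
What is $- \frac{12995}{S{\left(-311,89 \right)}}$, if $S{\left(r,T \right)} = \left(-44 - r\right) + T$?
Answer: $- \frac{12995}{356} \approx -36.503$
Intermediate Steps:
$S{\left(r,T \right)} = -44 + T - r$
$- \frac{12995}{S{\left(-311,89 \right)}} = - \frac{12995}{-44 + 89 - -311} = - \frac{12995}{-44 + 89 + 311} = - \frac{12995}{356}$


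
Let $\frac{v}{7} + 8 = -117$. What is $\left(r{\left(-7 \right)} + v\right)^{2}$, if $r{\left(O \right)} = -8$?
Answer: $779689$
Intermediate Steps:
$v = -875$ ($v = -56 + 7 \left(-117\right) = -56 - 819 = -875$)
$\left(r{\left(-7 \right)} + v\right)^{2} = \left(-8 - 875\right)^{2} = \left(-883\right)^{2} = 779689$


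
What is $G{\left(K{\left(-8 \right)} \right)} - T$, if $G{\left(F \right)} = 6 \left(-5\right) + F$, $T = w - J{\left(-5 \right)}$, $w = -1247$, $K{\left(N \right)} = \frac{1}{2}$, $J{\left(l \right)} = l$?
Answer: $\frac{2425}{2} \approx 1212.5$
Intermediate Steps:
$K{\left(N \right)} = \frac{1}{2}$
$T = -1242$ ($T = -1247 - -5 = -1247 + 5 = -1242$)
$G{\left(F \right)} = -30 + F$
$G{\left(K{\left(-8 \right)} \right)} - T = \left(-30 + \frac{1}{2}\right) - -1242 = - \frac{59}{2} + 1242 = \frac{2425}{2}$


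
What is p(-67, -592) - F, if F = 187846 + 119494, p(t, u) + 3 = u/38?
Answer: -5839813/19 ≈ -3.0736e+5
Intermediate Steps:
p(t, u) = -3 + u/38
F = 307340
p(-67, -592) - F = (-3 + (1/38)*(-592)) - 1*307340 = (-3 - 296/19) - 307340 = -353/19 - 307340 = -5839813/19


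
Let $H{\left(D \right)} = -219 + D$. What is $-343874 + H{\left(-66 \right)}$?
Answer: $-344159$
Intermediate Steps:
$-343874 + H{\left(-66 \right)} = -343874 - 285 = -344159$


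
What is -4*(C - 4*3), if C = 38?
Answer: -104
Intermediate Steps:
-4*(C - 4*3) = -4*(38 - 4*3) = -4*(38 - 12) = -4*26 = -104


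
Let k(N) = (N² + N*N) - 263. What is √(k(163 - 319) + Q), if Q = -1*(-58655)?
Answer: 6*√2974 ≈ 327.21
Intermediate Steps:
k(N) = -263 + 2*N² (k(N) = (N² + N²) - 263 = 2*N² - 263 = -263 + 2*N²)
Q = 58655
√(k(163 - 319) + Q) = √((-263 + 2*(163 - 319)²) + 58655) = √((-263 + 2*(-156)²) + 58655) = √((-263 + 2*24336) + 58655) = √((-263 + 48672) + 58655) = √(48409 + 58655) = √107064 = 6*√2974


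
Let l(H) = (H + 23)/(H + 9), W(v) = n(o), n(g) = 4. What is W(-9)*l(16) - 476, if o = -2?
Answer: -11744/25 ≈ -469.76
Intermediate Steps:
W(v) = 4
l(H) = (23 + H)/(9 + H)
W(-9)*l(16) - 476 = 4*((23 + 16)/(9 + 16)) - 476 = 4*(39/25) - 476 = 156/25 - 476 = -11744/25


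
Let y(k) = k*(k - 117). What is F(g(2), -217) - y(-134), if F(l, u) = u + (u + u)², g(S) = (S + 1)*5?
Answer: 154505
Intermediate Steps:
g(S) = 5 + 5*S (g(S) = (1 + S)*5 = 5 + 5*S)
y(k) = k*(-117 + k)
F(l, u) = u + 4*u² (F(l, u) = u + (2*u)² = u + 4*u²)
F(g(2), -217) - y(-134) = -217*(1 + 4*(-217)) - (-134)*(-117 - 134) = -217*(1 - 868) - (-134)*(-251) = -217*(-867) - 1*33634 = 188139 - 33634 = 154505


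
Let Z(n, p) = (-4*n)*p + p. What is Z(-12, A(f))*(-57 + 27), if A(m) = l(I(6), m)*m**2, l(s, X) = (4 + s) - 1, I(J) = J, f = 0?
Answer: 0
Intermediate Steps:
l(s, X) = 3 + s
A(m) = 9*m**2 (A(m) = (3 + 6)*m**2 = 9*m**2)
Z(n, p) = p - 4*n*p (Z(n, p) = -4*n*p + p = p - 4*n*p)
Z(-12, A(f))*(-57 + 27) = ((9*0**2)*(1 - 4*(-12)))*(-57 + 27) = ((9*0)*(1 + 48))*(-30) = (0*49)*(-30) = 0*(-30) = 0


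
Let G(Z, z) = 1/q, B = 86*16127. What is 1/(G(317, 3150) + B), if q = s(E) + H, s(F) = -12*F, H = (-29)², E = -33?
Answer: 1237/1715622515 ≈ 7.2102e-7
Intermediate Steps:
H = 841
B = 1386922
q = 1237 (q = -12*(-33) + 841 = 396 + 841 = 1237)
G(Z, z) = 1/1237
1/(G(317, 3150) + B) = 1/(1/1237 + 1386922) = 1/(1715622515/1237) = 1237/1715622515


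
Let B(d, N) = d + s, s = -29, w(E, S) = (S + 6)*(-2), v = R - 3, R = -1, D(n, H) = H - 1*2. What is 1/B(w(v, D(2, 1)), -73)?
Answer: -1/39 ≈ -0.025641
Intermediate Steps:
D(n, H) = -2 + H (D(n, H) = H - 2 = -2 + H)
v = -4 (v = -1 - 3 = -4)
w(E, S) = -12 - 2*S (w(E, S) = (6 + S)*(-2) = -12 - 2*S)
B(d, N) = -29 + d (B(d, N) = d - 29 = -29 + d)
1/B(w(v, D(2, 1)), -73) = 1/(-29 + (-12 - 2*(-2 + 1))) = 1/(-29 + (-12 - 2*(-1))) = 1/(-29 + (-12 + 2)) = 1/(-29 - 10) = 1/(-39) = -1/39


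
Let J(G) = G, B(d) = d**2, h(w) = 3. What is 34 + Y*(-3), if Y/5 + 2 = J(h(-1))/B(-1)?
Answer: 19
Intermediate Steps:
Y = 5 (Y = -10 + 5*(3/((-1)**2)) = -10 + 5*(3/1) = -10 + 5*(3*1) = -10 + 5*3 = -10 + 15 = 5)
34 + Y*(-3) = 34 + 5*(-3) = 34 - 15 = 19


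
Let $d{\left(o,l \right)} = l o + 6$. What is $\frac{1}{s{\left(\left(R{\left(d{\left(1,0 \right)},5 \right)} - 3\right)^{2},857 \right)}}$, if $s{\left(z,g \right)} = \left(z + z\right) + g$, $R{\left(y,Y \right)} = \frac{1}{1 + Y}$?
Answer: $\frac{18}{15715} \approx 0.0011454$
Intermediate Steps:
$d{\left(o,l \right)} = 6 + l o$
$s{\left(z,g \right)} = g + 2 z$ ($s{\left(z,g \right)} = 2 z + g = g + 2 z$)
$\frac{1}{s{\left(\left(R{\left(d{\left(1,0 \right)},5 \right)} - 3\right)^{2},857 \right)}} = \frac{1}{857 + 2 \left(\frac{1}{1 + 5} - 3\right)^{2}} = \frac{1}{857 + 2 \left(\frac{1}{6} - 3\right)^{2}} = \frac{1}{857 + 2 \left(- \frac{17}{6}\right)^{2}} = \frac{1}{857 + 2 \cdot \frac{289}{36}} = \frac{1}{857 + \frac{289}{18}} = \frac{1}{\frac{15715}{18}} = \frac{18}{15715}$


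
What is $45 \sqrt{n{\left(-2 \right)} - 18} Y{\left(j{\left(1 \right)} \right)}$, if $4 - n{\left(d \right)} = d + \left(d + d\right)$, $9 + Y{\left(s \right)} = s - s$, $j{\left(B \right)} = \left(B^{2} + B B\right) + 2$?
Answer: $- 810 i \sqrt{2} \approx - 1145.5 i$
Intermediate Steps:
$j{\left(B \right)} = 2 + 2 B^{2}$ ($j{\left(B \right)} = \left(B^{2} + B^{2}\right) + 2 = 2 B^{2} + 2 = 2 + 2 B^{2}$)
$Y{\left(s \right)} = -9$ ($Y{\left(s \right)} = -9 + \left(s - s\right) = -9 + 0 = -9$)
$n{\left(d \right)} = 4 - 3 d$ ($n{\left(d \right)} = 4 - \left(d + \left(d + d\right)\right) = 4 - \left(d + 2 d\right) = 4 - 3 d$)
$45 \sqrt{n{\left(-2 \right)} - 18} Y{\left(j{\left(1 \right)} \right)} = 45 \sqrt{\left(4 - -6\right) - 18} \left(-9\right) = 45 \sqrt{\left(4 + 6\right) - 18} \left(-9\right) = 45 \sqrt{10 - 18} \left(-9\right) = 45 \sqrt{-8} \left(-9\right) = 45 \cdot 2 i \sqrt{2} \left(-9\right) = 90 i \sqrt{2} \left(-9\right) = - 810 i \sqrt{2}$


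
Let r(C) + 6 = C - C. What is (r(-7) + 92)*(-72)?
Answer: -6192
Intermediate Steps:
r(C) = -6 (r(C) = -6 + (C - C) = -6 + 0 = -6)
(r(-7) + 92)*(-72) = (-6 + 92)*(-72) = 86*(-72) = -6192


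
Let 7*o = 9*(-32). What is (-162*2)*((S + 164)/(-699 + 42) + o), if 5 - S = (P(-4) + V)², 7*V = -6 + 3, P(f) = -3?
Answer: 47959812/3577 ≈ 13408.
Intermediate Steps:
V = -3/7 (V = (-6 + 3)/7 = (⅐)*(-3) = -3/7 ≈ -0.42857)
S = -331/49 (S = 5 - (-3 - 3/7)² = 5 - (-24/7)² = 5 - 1*576/49 = 5 - 576/49 = -331/49 ≈ -6.7551)
o = -288/7 (o = (9*(-32))/7 = (⅐)*(-288) = -288/7 ≈ -41.143)
(-162*2)*((S + 164)/(-699 + 42) + o) = (-162*2)*((-331/49 + 164)/(-699 + 42) - 288/7) = -324*((7705/49)/(-657) - 288/7) = -324*((7705/49)*(-1/657) - 288/7) = -324*(-7705/32193 - 288/7) = -324*(-1332217/32193) = 47959812/3577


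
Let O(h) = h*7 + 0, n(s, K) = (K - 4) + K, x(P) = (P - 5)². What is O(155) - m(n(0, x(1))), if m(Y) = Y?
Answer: 1057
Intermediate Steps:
x(P) = (-5 + P)²
n(s, K) = -4 + 2*K (n(s, K) = (-4 + K) + K = -4 + 2*K)
O(h) = 7*h (O(h) = 7*h + 0 = 7*h)
O(155) - m(n(0, x(1))) = 7*155 - (-4 + 2*(-5 + 1)²) = 1085 - (-4 + 2*(-4)²) = 1085 - (-4 + 2*16) = 1085 - (-4 + 32) = 1085 - 1*28 = 1085 - 28 = 1057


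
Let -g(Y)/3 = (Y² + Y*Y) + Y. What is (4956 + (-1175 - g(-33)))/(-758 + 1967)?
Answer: 10216/1209 ≈ 8.4500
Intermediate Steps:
g(Y) = -6*Y² - 3*Y (g(Y) = -3*((Y² + Y*Y) + Y) = -3*((Y² + Y²) + Y) = -3*(2*Y² + Y) = -3*(Y + 2*Y²) = -6*Y² - 3*Y)
(4956 + (-1175 - g(-33)))/(-758 + 1967) = (4956 + (-1175 - (-3)*(-33)*(1 + 2*(-33))))/(-758 + 1967) = (4956 + (-1175 - (-3)*(-33)*(1 - 66)))/1209 = (4956 + (-1175 - (-3)*(-33)*(-65)))*(1/1209) = (4956 + (-1175 - 1*(-6435)))*(1/1209) = (4956 + (-1175 + 6435))*(1/1209) = (4956 + 5260)*(1/1209) = 10216*(1/1209) = 10216/1209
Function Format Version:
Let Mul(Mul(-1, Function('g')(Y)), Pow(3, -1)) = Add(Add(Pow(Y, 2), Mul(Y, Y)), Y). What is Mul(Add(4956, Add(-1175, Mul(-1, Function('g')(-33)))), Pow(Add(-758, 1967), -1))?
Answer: Rational(10216, 1209) ≈ 8.4500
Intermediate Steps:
Function('g')(Y) = Add(Mul(-6, Pow(Y, 2)), Mul(-3, Y)) (Function('g')(Y) = Mul(-3, Add(Add(Pow(Y, 2), Mul(Y, Y)), Y)) = Mul(-3, Add(Add(Pow(Y, 2), Pow(Y, 2)), Y)) = Mul(-3, Add(Mul(2, Pow(Y, 2)), Y)) = Mul(-3, Add(Y, Mul(2, Pow(Y, 2)))) = Add(Mul(-6, Pow(Y, 2)), Mul(-3, Y)))
Mul(Add(4956, Add(-1175, Mul(-1, Function('g')(-33)))), Pow(Add(-758, 1967), -1)) = Mul(Add(4956, Add(-1175, Mul(-1, Mul(-3, -33, Add(1, Mul(2, -33)))))), Pow(Add(-758, 1967), -1)) = Mul(Add(4956, Add(-1175, Mul(-1, Mul(-3, -33, Add(1, -66))))), Pow(1209, -1)) = Mul(Add(4956, Add(-1175, Mul(-1, Mul(-3, -33, -65)))), Rational(1, 1209)) = Mul(Add(4956, Add(-1175, Mul(-1, -6435))), Rational(1, 1209)) = Mul(Add(4956, Add(-1175, 6435)), Rational(1, 1209)) = Mul(Add(4956, 5260), Rational(1, 1209)) = Mul(10216, Rational(1, 1209)) = Rational(10216, 1209)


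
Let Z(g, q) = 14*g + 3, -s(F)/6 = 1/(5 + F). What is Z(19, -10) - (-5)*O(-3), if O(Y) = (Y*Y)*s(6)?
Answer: 2689/11 ≈ 244.45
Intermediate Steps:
s(F) = -6/(5 + F)
Z(g, q) = 3 + 14*g
O(Y) = -6*Y²/11 (O(Y) = (Y*Y)*(-6/(5 + 6)) = Y²*(-6/11) = -6*Y²/11)
Z(19, -10) - (-5)*O(-3) = (3 + 14*19) - (-5)*(-6/11*(-3)²) = (3 + 266) - (-5)*(-6/11*9) = 269 - (-5)*(-54)/11 = 269 - 1*270/11 = 269 - 270/11 = 2689/11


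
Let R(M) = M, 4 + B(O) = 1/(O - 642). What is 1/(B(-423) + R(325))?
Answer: 1065/341864 ≈ 0.0031153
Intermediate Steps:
B(O) = -4 + 1/(-642 + O) (B(O) = -4 + 1/(O - 642) = -4 + 1/(-642 + O))
1/(B(-423) + R(325)) = 1/((2569 - 4*(-423))/(-642 - 423) + 325) = 1/((2569 + 1692)/(-1065) + 325) = 1/(-1/1065*4261 + 325) = 1/(-4261/1065 + 325) = 1/(341864/1065) = 1065/341864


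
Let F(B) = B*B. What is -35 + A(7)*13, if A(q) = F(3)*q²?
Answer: 5698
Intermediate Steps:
F(B) = B²
A(q) = 9*q² (A(q) = 3²*q² = 9*q²)
-35 + A(7)*13 = -35 + (9*7²)*13 = -35 + (9*49)*13 = -35 + 441*13 = -35 + 5733 = 5698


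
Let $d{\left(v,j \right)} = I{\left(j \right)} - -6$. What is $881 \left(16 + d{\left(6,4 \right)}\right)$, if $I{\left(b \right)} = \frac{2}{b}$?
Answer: $\frac{39645}{2} \approx 19823.0$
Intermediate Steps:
$d{\left(v,j \right)} = 6 + \frac{2}{j}$ ($d{\left(v,j \right)} = \frac{2}{j} - -6 = \frac{2}{j} + 6 = 6 + \frac{2}{j}$)
$881 \left(16 + d{\left(6,4 \right)}\right) = 881 \left(16 + \left(6 + \frac{2}{4}\right)\right) = 881 \left(16 + \left(6 + 2 \cdot \frac{1}{4}\right)\right) = 881 \left(16 + \left(6 + \frac{1}{2}\right)\right) = 881 \left(16 + \frac{13}{2}\right) = 881 \cdot \frac{45}{2} = \frac{39645}{2}$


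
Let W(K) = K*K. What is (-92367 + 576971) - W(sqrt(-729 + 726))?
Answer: 484607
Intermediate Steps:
W(K) = K**2
(-92367 + 576971) - W(sqrt(-729 + 726)) = (-92367 + 576971) - (sqrt(-729 + 726))**2 = 484604 - (sqrt(-3))**2 = 484604 - (I*sqrt(3))**2 = 484604 - 1*(-3) = 484604 + 3 = 484607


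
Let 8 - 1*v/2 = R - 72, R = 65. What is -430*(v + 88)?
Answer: -50740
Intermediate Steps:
v = 30 (v = 16 - 2*(65 - 72) = 16 - 2*(-7) = 16 + 14 = 30)
-430*(v + 88) = -430*(30 + 88) = -430*118 = -50740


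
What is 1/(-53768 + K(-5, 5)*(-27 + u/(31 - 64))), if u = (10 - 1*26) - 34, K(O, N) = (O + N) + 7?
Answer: -33/1780231 ≈ -1.8537e-5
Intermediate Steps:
K(O, N) = 7 + N + O (K(O, N) = (N + O) + 7 = 7 + N + O)
u = -50 (u = (10 - 26) - 34 = -16 - 34 = -50)
1/(-53768 + K(-5, 5)*(-27 + u/(31 - 64))) = 1/(-53768 + (7 + 5 - 5)*(-27 - 50/(31 - 64))) = 1/(-53768 + 7*(-27 - 50/(-33))) = 1/(-53768 + 7*(-27 - 50*(-1/33))) = 1/(-53768 + 7*(-27 + 50/33)) = 1/(-53768 + 7*(-841/33)) = 1/(-53768 - 5887/33) = 1/(-1780231/33) = -33/1780231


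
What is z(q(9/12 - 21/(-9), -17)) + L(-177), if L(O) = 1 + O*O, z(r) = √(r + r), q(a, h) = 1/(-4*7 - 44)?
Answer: 31330 + I/6 ≈ 31330.0 + 0.16667*I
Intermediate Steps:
q(a, h) = -1/72 (q(a, h) = 1/(-28 - 44) = 1/(-72) = -1/72)
z(r) = √2*√r (z(r) = √(2*r) = √2*√r)
L(O) = 1 + O²
z(q(9/12 - 21/(-9), -17)) + L(-177) = √2*√(-1/72) + (1 + (-177)²) = √2*(I*√2/12) + (1 + 31329) = I/6 + 31330 = 31330 + I/6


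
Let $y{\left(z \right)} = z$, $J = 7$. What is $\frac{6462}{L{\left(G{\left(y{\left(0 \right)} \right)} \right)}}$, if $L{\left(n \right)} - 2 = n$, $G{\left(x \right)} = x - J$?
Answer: $- \frac{6462}{5} \approx -1292.4$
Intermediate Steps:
$G{\left(x \right)} = -7 + x$ ($G{\left(x \right)} = x - 7 = -7 + x$)
$L{\left(n \right)} = 2 + n$
$\frac{6462}{L{\left(G{\left(y{\left(0 \right)} \right)} \right)}} = \frac{6462}{2 + \left(-7 + 0\right)} = \frac{6462}{2 - 7} = \frac{6462}{-5} = 6462 \left(- \frac{1}{5}\right) = - \frac{6462}{5}$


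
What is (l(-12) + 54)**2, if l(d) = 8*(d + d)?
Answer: 19044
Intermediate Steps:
l(d) = 16*d (l(d) = 8*(2*d) = 16*d)
(l(-12) + 54)**2 = (16*(-12) + 54)**2 = (-192 + 54)**2 = (-138)**2 = 19044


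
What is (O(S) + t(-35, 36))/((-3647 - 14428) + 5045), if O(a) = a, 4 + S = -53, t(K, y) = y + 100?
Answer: -79/13030 ≈ -0.0060629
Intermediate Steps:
t(K, y) = 100 + y
S = -57 (S = -4 - 53 = -57)
(O(S) + t(-35, 36))/((-3647 - 14428) + 5045) = (-57 + (100 + 36))/((-3647 - 14428) + 5045) = (-57 + 136)/(-18075 + 5045) = 79/(-13030) = 79*(-1/13030) = -79/13030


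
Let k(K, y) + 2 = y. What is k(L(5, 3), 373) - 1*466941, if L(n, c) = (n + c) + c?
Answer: -466570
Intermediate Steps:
L(n, c) = n + 2*c (L(n, c) = (c + n) + c = n + 2*c)
k(K, y) = -2 + y
k(L(5, 3), 373) - 1*466941 = (-2 + 373) - 1*466941 = 371 - 466941 = -466570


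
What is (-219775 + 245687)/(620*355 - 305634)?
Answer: -12956/42767 ≈ -0.30294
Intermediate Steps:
(-219775 + 245687)/(620*355 - 305634) = 25912/(220100 - 305634) = 25912/(-85534) = 25912*(-1/85534) = -12956/42767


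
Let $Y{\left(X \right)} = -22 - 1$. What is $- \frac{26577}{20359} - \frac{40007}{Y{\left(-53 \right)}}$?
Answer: $\frac{813891242}{468257} \approx 1738.1$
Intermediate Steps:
$Y{\left(X \right)} = -23$ ($Y{\left(X \right)} = -22 - 1 = -23$)
$- \frac{26577}{20359} - \frac{40007}{Y{\left(-53 \right)}} = - \frac{26577}{20359} - \frac{40007}{-23} = \left(-26577\right) \frac{1}{20359} - - \frac{40007}{23} = - \frac{26577}{20359} + \frac{40007}{23} = \frac{813891242}{468257}$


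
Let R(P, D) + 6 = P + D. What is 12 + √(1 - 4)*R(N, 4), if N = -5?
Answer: 12 - 7*I*√3 ≈ 12.0 - 12.124*I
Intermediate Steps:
R(P, D) = -6 + D + P (R(P, D) = -6 + (P + D) = -6 + (D + P) = -6 + D + P)
12 + √(1 - 4)*R(N, 4) = 12 + √(1 - 4)*(-6 + 4 - 5) = 12 + √(-3)*(-7) = 12 + (I*√3)*(-7) = 12 - 7*I*√3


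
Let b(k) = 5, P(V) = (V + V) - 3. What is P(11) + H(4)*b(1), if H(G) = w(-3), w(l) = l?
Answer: 4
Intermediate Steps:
H(G) = -3
P(V) = -3 + 2*V (P(V) = 2*V - 3 = -3 + 2*V)
P(11) + H(4)*b(1) = (-3 + 2*11) - 3*5 = (-3 + 22) - 15 = 19 - 15 = 4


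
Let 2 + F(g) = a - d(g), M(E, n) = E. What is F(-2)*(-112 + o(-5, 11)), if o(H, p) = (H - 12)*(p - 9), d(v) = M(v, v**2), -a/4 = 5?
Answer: 2920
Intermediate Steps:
a = -20 (a = -4*5 = -20)
d(v) = v
o(H, p) = (-12 + H)*(-9 + p)
F(g) = -22 - g (F(g) = -2 + (-20 - g) = -22 - g)
F(-2)*(-112 + o(-5, 11)) = (-22 - 1*(-2))*(-112 + (108 - 12*11 - 9*(-5) - 5*11)) = (-22 + 2)*(-112 + (108 - 132 + 45 - 55)) = -20*(-112 - 34) = -20*(-146) = 2920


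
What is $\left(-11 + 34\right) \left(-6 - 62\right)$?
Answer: $-1564$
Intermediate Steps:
$\left(-11 + 34\right) \left(-6 - 62\right) = 23 \left(-6 - 62\right) = 23 \left(-68\right) = -1564$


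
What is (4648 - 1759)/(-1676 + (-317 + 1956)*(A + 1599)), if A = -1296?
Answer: 2889/494941 ≈ 0.0058371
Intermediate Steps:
(4648 - 1759)/(-1676 + (-317 + 1956)*(A + 1599)) = (4648 - 1759)/(-1676 + (-317 + 1956)*(-1296 + 1599)) = 2889/(-1676 + 1639*303) = 2889/(-1676 + 496617) = 2889/494941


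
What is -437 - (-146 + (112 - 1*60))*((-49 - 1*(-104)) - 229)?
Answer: -16793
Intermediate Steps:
-437 - (-146 + (112 - 1*60))*((-49 - 1*(-104)) - 229) = -437 - (-146 + (112 - 60))*((-49 + 104) - 229) = -437 - (-146 + 52)*(55 - 229) = -437 - (-94)*(-174) = -437 - 1*16356 = -437 - 16356 = -16793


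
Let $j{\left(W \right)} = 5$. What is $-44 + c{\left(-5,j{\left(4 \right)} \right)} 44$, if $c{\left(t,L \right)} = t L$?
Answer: $-1144$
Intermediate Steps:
$c{\left(t,L \right)} = L t$
$-44 + c{\left(-5,j{\left(4 \right)} \right)} 44 = -44 + 5 \left(-5\right) 44 = -44 - 1100 = -1144$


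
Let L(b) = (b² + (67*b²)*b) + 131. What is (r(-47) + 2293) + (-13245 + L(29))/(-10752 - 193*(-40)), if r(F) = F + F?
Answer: 2522789/1516 ≈ 1664.1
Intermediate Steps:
L(b) = 131 + b² + 67*b³ (L(b) = (b² + 67*b³) + 131 = 131 + b² + 67*b³)
r(F) = 2*F
(r(-47) + 2293) + (-13245 + L(29))/(-10752 - 193*(-40)) = (2*(-47) + 2293) + (-13245 + (131 + 29² + 67*29³))/(-10752 - 193*(-40)) = (-94 + 2293) + (-13245 + (131 + 841 + 67*24389))/(-10752 + 7720) = 2199 + (-13245 + (131 + 841 + 1634063))/(-3032) = 2199 + (-13245 + 1635035)*(-1/3032) = 2199 + 1621790*(-1/3032) = 2199 - 810895/1516 = 2522789/1516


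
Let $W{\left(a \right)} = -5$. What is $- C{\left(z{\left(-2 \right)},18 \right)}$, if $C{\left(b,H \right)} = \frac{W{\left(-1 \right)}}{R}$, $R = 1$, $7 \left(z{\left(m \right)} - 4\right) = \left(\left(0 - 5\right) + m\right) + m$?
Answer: $5$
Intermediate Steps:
$z{\left(m \right)} = \frac{23}{7} + \frac{2 m}{7}$ ($z{\left(m \right)} = 4 + \frac{\left(\left(0 - 5\right) + m\right) + m}{7} = 4 + \frac{\left(-5 + m\right) + m}{7} = 4 + \frac{-5 + 2 m}{7} = 4 + \left(- \frac{5}{7} + \frac{2 m}{7}\right) = \frac{23}{7} + \frac{2 m}{7}$)
$C{\left(b,H \right)} = -5$ ($C{\left(b,H \right)} = - \frac{5}{1} = \left(-5\right) 1 = -5$)
$- C{\left(z{\left(-2 \right)},18 \right)} = \left(-1\right) \left(-5\right) = 5$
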